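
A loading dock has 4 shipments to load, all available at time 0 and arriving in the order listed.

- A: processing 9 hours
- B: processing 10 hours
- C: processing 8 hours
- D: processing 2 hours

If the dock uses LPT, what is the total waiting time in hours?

56

LPT (decreasing processing time): B A C D.
B: waits 0, runs 0→10
A: waits 10, runs 10→19
C: waits 19, runs 19→27
D: waits 27, runs 27→29
Sum = 0+10+19+27 = 56.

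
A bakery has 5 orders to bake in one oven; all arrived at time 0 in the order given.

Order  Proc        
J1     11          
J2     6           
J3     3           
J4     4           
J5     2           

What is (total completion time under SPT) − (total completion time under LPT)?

-42

SPT (increasing processing time): J5 J3 J4 J2 J1.
J5: 0→2
J3: 2→5
J4: 5→9
J2: 9→15
J1: 15→26
Sum = 2+5+9+15+26 = 57.
LPT (decreasing processing time): J1 J2 J4 J3 J5.
J1: 0→11
J2: 11→17
J4: 17→21
J3: 21→24
J5: 24→26
Sum = 11+17+21+24+26 = 99.
Difference = 57 − 99 = -42.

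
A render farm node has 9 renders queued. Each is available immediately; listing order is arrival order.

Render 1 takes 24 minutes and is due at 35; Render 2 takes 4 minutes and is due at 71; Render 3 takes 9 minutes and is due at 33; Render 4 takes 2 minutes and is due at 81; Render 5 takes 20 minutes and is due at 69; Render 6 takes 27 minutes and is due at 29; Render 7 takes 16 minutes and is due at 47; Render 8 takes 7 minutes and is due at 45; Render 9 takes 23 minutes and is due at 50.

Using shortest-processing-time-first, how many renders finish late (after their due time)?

SPT (increasing processing time): Render 4 Render 2 Render 8 Render 3 Render 7 Render 5 Render 9 Render 1 Render 6.
Render 4: 0→2, due 81, tardiness 0
Render 2: 2→6, due 71, tardiness 0
Render 8: 6→13, due 45, tardiness 0
Render 3: 13→22, due 33, tardiness 0
Render 7: 22→38, due 47, tardiness 0
Render 5: 38→58, due 69, tardiness 0
Render 9: 58→81, due 50, tardiness 31
Render 1: 81→105, due 35, tardiness 70
Render 6: 105→132, due 29, tardiness 103
Late renders: 3.

3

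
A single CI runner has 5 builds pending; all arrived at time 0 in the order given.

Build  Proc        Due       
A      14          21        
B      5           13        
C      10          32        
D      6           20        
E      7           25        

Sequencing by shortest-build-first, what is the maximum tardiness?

SPT (increasing processing time): B D E C A.
B: 0→5, due 13, tardiness 0
D: 5→11, due 20, tardiness 0
E: 11→18, due 25, tardiness 0
C: 18→28, due 32, tardiness 0
A: 28→42, due 21, tardiness 21
Maximum = 21.

21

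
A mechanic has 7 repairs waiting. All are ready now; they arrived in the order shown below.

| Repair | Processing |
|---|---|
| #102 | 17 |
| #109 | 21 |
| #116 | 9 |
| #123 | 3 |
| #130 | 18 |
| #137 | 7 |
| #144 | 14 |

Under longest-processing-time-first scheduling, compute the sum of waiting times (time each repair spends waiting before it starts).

351

LPT (decreasing processing time): #109 #130 #102 #144 #116 #137 #123.
#109: waits 0, runs 0→21
#130: waits 21, runs 21→39
#102: waits 39, runs 39→56
#144: waits 56, runs 56→70
#116: waits 70, runs 70→79
#137: waits 79, runs 79→86
#123: waits 86, runs 86→89
Sum = 0+21+39+56+70+79+86 = 351.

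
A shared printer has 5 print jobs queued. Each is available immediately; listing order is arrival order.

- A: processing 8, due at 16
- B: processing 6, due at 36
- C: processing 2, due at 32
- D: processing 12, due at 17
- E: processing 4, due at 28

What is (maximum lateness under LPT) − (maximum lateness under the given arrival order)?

LPT (decreasing processing time): D A B E C.
D: 0→12, due 17, lateness -5
A: 12→20, due 16, lateness 4
B: 20→26, due 36, lateness -10
E: 26→30, due 28, lateness 2
C: 30→32, due 32, lateness 0
Maximum = 4.
FIFO (arrival order): A B C D E.
A: 0→8, due 16, lateness -8
B: 8→14, due 36, lateness -22
C: 14→16, due 32, lateness -16
D: 16→28, due 17, lateness 11
E: 28→32, due 28, lateness 4
Maximum = 11.
Difference = 4 − 11 = -7.

-7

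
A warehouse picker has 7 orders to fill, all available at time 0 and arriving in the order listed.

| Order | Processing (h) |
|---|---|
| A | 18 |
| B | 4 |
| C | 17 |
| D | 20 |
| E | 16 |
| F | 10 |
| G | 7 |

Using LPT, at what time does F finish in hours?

LPT (decreasing processing time): D A C E F G B.
D: 0→20
A: 20→38
C: 38→55
E: 55→71
F: 71→81

81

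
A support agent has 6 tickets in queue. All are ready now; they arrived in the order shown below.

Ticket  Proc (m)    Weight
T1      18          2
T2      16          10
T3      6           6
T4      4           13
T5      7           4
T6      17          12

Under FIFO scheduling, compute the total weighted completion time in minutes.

FIFO (arrival order): T1 T2 T3 T4 T5 T6.
T1: finishes 18, weight 2, w·C = 36
T2: finishes 34, weight 10, w·C = 340
T3: finishes 40, weight 6, w·C = 240
T4: finishes 44, weight 13, w·C = 572
T5: finishes 51, weight 4, w·C = 204
T6: finishes 68, weight 12, w·C = 816
Sum = 36+340+240+572+204+816 = 2208.

2208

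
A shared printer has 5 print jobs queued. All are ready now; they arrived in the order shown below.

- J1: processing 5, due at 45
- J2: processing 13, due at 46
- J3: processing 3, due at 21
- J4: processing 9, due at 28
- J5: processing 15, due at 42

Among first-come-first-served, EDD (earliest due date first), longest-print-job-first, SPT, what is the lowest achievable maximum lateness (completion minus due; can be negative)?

FIFO (arrival order): J1 J2 J3 J4 J5.
J1: 0→5, due 45, lateness -40
J2: 5→18, due 46, lateness -28
J3: 18→21, due 21, lateness 0
J4: 21→30, due 28, lateness 2
J5: 30→45, due 42, lateness 3
Maximum = 3.
EDD (increasing due date): J3 J4 J5 J1 J2.
J3: 0→3, due 21, lateness -18
J4: 3→12, due 28, lateness -16
J5: 12→27, due 42, lateness -15
J1: 27→32, due 45, lateness -13
J2: 32→45, due 46, lateness -1
Maximum = -1.
LPT (decreasing processing time): J5 J2 J4 J1 J3.
J5: 0→15, due 42, lateness -27
J2: 15→28, due 46, lateness -18
J4: 28→37, due 28, lateness 9
J1: 37→42, due 45, lateness -3
J3: 42→45, due 21, lateness 24
Maximum = 24.
SPT (increasing processing time): J3 J1 J4 J2 J5.
J3: 0→3, due 21, lateness -18
J1: 3→8, due 45, lateness -37
J4: 8→17, due 28, lateness -11
J2: 17→30, due 46, lateness -16
J5: 30→45, due 42, lateness 3
Maximum = 3.
FIFO 3, EDD -1, LPT 24, SPT 3 → minimum -1.

-1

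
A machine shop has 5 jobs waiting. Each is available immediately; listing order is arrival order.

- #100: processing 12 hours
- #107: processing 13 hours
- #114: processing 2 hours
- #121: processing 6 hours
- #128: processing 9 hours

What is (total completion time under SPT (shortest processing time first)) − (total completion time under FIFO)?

-41

SPT (increasing processing time): #114 #121 #128 #100 #107.
#114: 0→2
#121: 2→8
#128: 8→17
#100: 17→29
#107: 29→42
Sum = 2+8+17+29+42 = 98.
FIFO (arrival order): #100 #107 #114 #121 #128.
#100: 0→12
#107: 12→25
#114: 25→27
#121: 27→33
#128: 33→42
Sum = 12+25+27+33+42 = 139.
Difference = 98 − 139 = -41.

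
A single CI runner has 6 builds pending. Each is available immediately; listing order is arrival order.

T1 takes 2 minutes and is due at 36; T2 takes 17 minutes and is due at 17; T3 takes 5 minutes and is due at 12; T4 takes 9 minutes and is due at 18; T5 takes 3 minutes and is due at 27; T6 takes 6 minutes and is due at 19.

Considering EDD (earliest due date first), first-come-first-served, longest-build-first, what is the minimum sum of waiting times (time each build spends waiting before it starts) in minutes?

114

EDD (increasing due date): T3 T2 T4 T6 T5 T1.
T3: waits 0, runs 0→5
T2: waits 5, runs 5→22
T4: waits 22, runs 22→31
T6: waits 31, runs 31→37
T5: waits 37, runs 37→40
T1: waits 40, runs 40→42
Sum = 0+5+22+31+37+40 = 135.
FIFO (arrival order): T1 T2 T3 T4 T5 T6.
T1: waits 0, runs 0→2
T2: waits 2, runs 2→19
T3: waits 19, runs 19→24
T4: waits 24, runs 24→33
T5: waits 33, runs 33→36
T6: waits 36, runs 36→42
Sum = 0+2+19+24+33+36 = 114.
LPT (decreasing processing time): T2 T4 T6 T3 T5 T1.
T2: waits 0, runs 0→17
T4: waits 17, runs 17→26
T6: waits 26, runs 26→32
T3: waits 32, runs 32→37
T5: waits 37, runs 37→40
T1: waits 40, runs 40→42
Sum = 0+17+26+32+37+40 = 152.
EDD 135, FIFO 114, LPT 152 → minimum 114.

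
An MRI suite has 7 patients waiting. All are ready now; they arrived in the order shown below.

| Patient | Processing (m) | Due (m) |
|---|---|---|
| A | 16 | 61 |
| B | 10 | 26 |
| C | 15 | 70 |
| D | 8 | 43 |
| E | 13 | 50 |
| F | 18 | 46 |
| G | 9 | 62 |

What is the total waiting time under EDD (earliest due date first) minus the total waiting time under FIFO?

EDD (increasing due date): B D F E A G C.
B: waits 0, runs 0→10
D: waits 10, runs 10→18
F: waits 18, runs 18→36
E: waits 36, runs 36→49
A: waits 49, runs 49→65
G: waits 65, runs 65→74
C: waits 74, runs 74→89
Sum = 0+10+18+36+49+65+74 = 252.
FIFO (arrival order): A B C D E F G.
A: waits 0, runs 0→16
B: waits 16, runs 16→26
C: waits 26, runs 26→41
D: waits 41, runs 41→49
E: waits 49, runs 49→62
F: waits 62, runs 62→80
G: waits 80, runs 80→89
Sum = 0+16+26+41+49+62+80 = 274.
Difference = 252 − 274 = -22.

-22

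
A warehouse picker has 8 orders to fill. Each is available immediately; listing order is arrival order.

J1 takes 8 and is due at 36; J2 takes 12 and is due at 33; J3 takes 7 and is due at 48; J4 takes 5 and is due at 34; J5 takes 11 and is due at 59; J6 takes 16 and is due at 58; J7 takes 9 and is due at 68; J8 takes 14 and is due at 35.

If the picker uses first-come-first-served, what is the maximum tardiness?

FIFO (arrival order): J1 J2 J3 J4 J5 J6 J7 J8.
J1: 0→8, due 36, tardiness 0
J2: 8→20, due 33, tardiness 0
J3: 20→27, due 48, tardiness 0
J4: 27→32, due 34, tardiness 0
J5: 32→43, due 59, tardiness 0
J6: 43→59, due 58, tardiness 1
J7: 59→68, due 68, tardiness 0
J8: 68→82, due 35, tardiness 47
Maximum = 47.

47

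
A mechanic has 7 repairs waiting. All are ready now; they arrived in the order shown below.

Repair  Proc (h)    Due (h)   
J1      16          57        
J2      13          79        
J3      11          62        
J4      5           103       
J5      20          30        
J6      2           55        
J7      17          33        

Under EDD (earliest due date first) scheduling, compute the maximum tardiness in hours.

4

EDD (increasing due date): J5 J7 J6 J1 J3 J2 J4.
J5: 0→20, due 30, tardiness 0
J7: 20→37, due 33, tardiness 4
J6: 37→39, due 55, tardiness 0
J1: 39→55, due 57, tardiness 0
J3: 55→66, due 62, tardiness 4
J2: 66→79, due 79, tardiness 0
J4: 79→84, due 103, tardiness 0
Maximum = 4.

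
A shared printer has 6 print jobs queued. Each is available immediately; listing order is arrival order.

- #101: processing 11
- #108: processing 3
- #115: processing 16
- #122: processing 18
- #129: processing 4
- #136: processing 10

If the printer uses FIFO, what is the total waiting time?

155

FIFO (arrival order): #101 #108 #115 #122 #129 #136.
#101: waits 0, runs 0→11
#108: waits 11, runs 11→14
#115: waits 14, runs 14→30
#122: waits 30, runs 30→48
#129: waits 48, runs 48→52
#136: waits 52, runs 52→62
Sum = 0+11+14+30+48+52 = 155.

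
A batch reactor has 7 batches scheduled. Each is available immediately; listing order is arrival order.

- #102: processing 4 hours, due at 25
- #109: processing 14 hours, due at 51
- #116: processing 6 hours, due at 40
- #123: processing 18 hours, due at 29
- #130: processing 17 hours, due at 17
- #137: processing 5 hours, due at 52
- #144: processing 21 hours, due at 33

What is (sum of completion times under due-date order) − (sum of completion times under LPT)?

-60

EDD (increasing due date): #130 #102 #123 #144 #116 #109 #137.
#130: 0→17
#102: 17→21
#123: 21→39
#144: 39→60
#116: 60→66
#109: 66→80
#137: 80→85
Sum = 17+21+39+60+66+80+85 = 368.
LPT (decreasing processing time): #144 #123 #130 #109 #116 #137 #102.
#144: 0→21
#123: 21→39
#130: 39→56
#109: 56→70
#116: 70→76
#137: 76→81
#102: 81→85
Sum = 21+39+56+70+76+81+85 = 428.
Difference = 368 − 428 = -60.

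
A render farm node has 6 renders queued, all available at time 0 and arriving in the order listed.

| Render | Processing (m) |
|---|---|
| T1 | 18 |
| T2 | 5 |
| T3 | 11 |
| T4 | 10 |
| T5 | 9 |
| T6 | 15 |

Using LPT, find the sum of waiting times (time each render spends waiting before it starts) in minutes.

212

LPT (decreasing processing time): T1 T6 T3 T4 T5 T2.
T1: waits 0, runs 0→18
T6: waits 18, runs 18→33
T3: waits 33, runs 33→44
T4: waits 44, runs 44→54
T5: waits 54, runs 54→63
T2: waits 63, runs 63→68
Sum = 0+18+33+44+54+63 = 212.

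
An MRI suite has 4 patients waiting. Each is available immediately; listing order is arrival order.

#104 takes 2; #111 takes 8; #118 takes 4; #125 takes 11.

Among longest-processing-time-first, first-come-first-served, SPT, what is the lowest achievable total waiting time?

LPT (decreasing processing time): #125 #111 #118 #104.
#125: waits 0, runs 0→11
#111: waits 11, runs 11→19
#118: waits 19, runs 19→23
#104: waits 23, runs 23→25
Sum = 0+11+19+23 = 53.
FIFO (arrival order): #104 #111 #118 #125.
#104: waits 0, runs 0→2
#111: waits 2, runs 2→10
#118: waits 10, runs 10→14
#125: waits 14, runs 14→25
Sum = 0+2+10+14 = 26.
SPT (increasing processing time): #104 #118 #111 #125.
#104: waits 0, runs 0→2
#118: waits 2, runs 2→6
#111: waits 6, runs 6→14
#125: waits 14, runs 14→25
Sum = 0+2+6+14 = 22.
LPT 53, FIFO 26, SPT 22 → minimum 22.

22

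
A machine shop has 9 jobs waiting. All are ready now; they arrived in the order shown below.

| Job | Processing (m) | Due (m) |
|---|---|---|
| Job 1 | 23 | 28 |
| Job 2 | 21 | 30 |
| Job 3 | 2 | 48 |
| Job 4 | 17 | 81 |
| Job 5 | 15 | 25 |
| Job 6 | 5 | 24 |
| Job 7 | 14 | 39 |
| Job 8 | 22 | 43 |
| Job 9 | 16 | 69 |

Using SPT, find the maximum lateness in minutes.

107

SPT (increasing processing time): Job 3 Job 6 Job 7 Job 5 Job 9 Job 4 Job 2 Job 8 Job 1.
Job 3: 0→2, due 48, lateness -46
Job 6: 2→7, due 24, lateness -17
Job 7: 7→21, due 39, lateness -18
Job 5: 21→36, due 25, lateness 11
Job 9: 36→52, due 69, lateness -17
Job 4: 52→69, due 81, lateness -12
Job 2: 69→90, due 30, lateness 60
Job 8: 90→112, due 43, lateness 69
Job 1: 112→135, due 28, lateness 107
Maximum = 107.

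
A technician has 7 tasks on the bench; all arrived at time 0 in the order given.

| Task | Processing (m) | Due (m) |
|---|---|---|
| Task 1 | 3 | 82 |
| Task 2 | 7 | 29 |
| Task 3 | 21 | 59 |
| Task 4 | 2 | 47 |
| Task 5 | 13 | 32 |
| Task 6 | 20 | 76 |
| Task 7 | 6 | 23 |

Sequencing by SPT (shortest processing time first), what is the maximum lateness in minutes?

SPT (increasing processing time): Task 4 Task 1 Task 7 Task 2 Task 5 Task 6 Task 3.
Task 4: 0→2, due 47, lateness -45
Task 1: 2→5, due 82, lateness -77
Task 7: 5→11, due 23, lateness -12
Task 2: 11→18, due 29, lateness -11
Task 5: 18→31, due 32, lateness -1
Task 6: 31→51, due 76, lateness -25
Task 3: 51→72, due 59, lateness 13
Maximum = 13.

13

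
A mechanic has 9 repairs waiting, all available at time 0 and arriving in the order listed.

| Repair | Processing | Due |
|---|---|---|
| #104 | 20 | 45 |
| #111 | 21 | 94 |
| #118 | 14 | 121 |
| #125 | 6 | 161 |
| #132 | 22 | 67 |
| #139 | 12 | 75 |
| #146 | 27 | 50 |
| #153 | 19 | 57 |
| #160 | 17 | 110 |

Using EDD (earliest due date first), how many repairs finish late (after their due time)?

EDD (increasing due date): #104 #146 #153 #132 #139 #111 #160 #118 #125.
#104: 0→20, due 45, tardiness 0
#146: 20→47, due 50, tardiness 0
#153: 47→66, due 57, tardiness 9
#132: 66→88, due 67, tardiness 21
#139: 88→100, due 75, tardiness 25
#111: 100→121, due 94, tardiness 27
#160: 121→138, due 110, tardiness 28
#118: 138→152, due 121, tardiness 31
#125: 152→158, due 161, tardiness 0
Late repairs: 6.

6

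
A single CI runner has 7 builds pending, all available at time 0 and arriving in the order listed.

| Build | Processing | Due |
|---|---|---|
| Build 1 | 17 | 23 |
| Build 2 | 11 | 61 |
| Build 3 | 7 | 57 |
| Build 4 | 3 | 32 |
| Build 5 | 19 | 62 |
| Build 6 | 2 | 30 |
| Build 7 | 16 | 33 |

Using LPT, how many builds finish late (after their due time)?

LPT (decreasing processing time): Build 5 Build 1 Build 7 Build 2 Build 3 Build 4 Build 6.
Build 5: 0→19, due 62, tardiness 0
Build 1: 19→36, due 23, tardiness 13
Build 7: 36→52, due 33, tardiness 19
Build 2: 52→63, due 61, tardiness 2
Build 3: 63→70, due 57, tardiness 13
Build 4: 70→73, due 32, tardiness 41
Build 6: 73→75, due 30, tardiness 45
Late builds: 6.

6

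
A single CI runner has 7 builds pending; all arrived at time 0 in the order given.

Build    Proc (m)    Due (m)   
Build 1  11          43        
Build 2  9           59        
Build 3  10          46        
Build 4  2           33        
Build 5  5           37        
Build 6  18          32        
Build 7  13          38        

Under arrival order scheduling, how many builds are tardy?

2

FIFO (arrival order): Build 1 Build 2 Build 3 Build 4 Build 5 Build 6 Build 7.
Build 1: 0→11, due 43, tardiness 0
Build 2: 11→20, due 59, tardiness 0
Build 3: 20→30, due 46, tardiness 0
Build 4: 30→32, due 33, tardiness 0
Build 5: 32→37, due 37, tardiness 0
Build 6: 37→55, due 32, tardiness 23
Build 7: 55→68, due 38, tardiness 30
Late builds: 2.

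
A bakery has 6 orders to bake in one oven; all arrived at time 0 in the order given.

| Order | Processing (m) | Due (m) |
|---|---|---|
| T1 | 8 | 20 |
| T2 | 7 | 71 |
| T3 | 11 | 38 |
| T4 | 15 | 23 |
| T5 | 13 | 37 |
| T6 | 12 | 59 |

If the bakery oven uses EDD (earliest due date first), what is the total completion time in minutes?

EDD (increasing due date): T1 T4 T5 T3 T6 T2.
T1: 0→8
T4: 8→23
T5: 23→36
T3: 36→47
T6: 47→59
T2: 59→66
Sum = 8+23+36+47+59+66 = 239.

239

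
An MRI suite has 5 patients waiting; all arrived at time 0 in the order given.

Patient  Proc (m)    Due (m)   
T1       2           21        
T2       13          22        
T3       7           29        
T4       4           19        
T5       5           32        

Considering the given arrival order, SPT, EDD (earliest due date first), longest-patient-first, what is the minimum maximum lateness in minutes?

-1

FIFO (arrival order): T1 T2 T3 T4 T5.
T1: 0→2, due 21, lateness -19
T2: 2→15, due 22, lateness -7
T3: 15→22, due 29, lateness -7
T4: 22→26, due 19, lateness 7
T5: 26→31, due 32, lateness -1
Maximum = 7.
SPT (increasing processing time): T1 T4 T5 T3 T2.
T1: 0→2, due 21, lateness -19
T4: 2→6, due 19, lateness -13
T5: 6→11, due 32, lateness -21
T3: 11→18, due 29, lateness -11
T2: 18→31, due 22, lateness 9
Maximum = 9.
EDD (increasing due date): T4 T1 T2 T3 T5.
T4: 0→4, due 19, lateness -15
T1: 4→6, due 21, lateness -15
T2: 6→19, due 22, lateness -3
T3: 19→26, due 29, lateness -3
T5: 26→31, due 32, lateness -1
Maximum = -1.
LPT (decreasing processing time): T2 T3 T5 T4 T1.
T2: 0→13, due 22, lateness -9
T3: 13→20, due 29, lateness -9
T5: 20→25, due 32, lateness -7
T4: 25→29, due 19, lateness 10
T1: 29→31, due 21, lateness 10
Maximum = 10.
FIFO 7, SPT 9, EDD -1, LPT 10 → minimum -1.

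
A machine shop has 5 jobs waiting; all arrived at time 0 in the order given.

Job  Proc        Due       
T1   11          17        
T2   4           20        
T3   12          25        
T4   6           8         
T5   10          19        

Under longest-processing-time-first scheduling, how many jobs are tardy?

4

LPT (decreasing processing time): T3 T1 T5 T4 T2.
T3: 0→12, due 25, tardiness 0
T1: 12→23, due 17, tardiness 6
T5: 23→33, due 19, tardiness 14
T4: 33→39, due 8, tardiness 31
T2: 39→43, due 20, tardiness 23
Late jobs: 4.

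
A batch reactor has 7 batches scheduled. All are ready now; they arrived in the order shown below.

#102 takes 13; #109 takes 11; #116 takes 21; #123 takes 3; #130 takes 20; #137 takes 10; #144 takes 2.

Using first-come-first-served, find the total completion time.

356

FIFO (arrival order): #102 #109 #116 #123 #130 #137 #144.
#102: 0→13
#109: 13→24
#116: 24→45
#123: 45→48
#130: 48→68
#137: 68→78
#144: 78→80
Sum = 13+24+45+48+68+78+80 = 356.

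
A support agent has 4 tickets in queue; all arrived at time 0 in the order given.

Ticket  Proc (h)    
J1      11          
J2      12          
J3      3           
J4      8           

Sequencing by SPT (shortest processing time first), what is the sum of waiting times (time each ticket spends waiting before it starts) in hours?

36

SPT (increasing processing time): J3 J4 J1 J2.
J3: waits 0, runs 0→3
J4: waits 3, runs 3→11
J1: waits 11, runs 11→22
J2: waits 22, runs 22→34
Sum = 0+3+11+22 = 36.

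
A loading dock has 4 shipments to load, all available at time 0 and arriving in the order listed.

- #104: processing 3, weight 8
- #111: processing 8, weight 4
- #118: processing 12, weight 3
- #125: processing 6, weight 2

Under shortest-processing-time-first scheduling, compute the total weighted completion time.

SPT (increasing processing time): #104 #125 #111 #118.
#104: finishes 3, weight 8, w·C = 24
#125: finishes 9, weight 2, w·C = 18
#111: finishes 17, weight 4, w·C = 68
#118: finishes 29, weight 3, w·C = 87
Sum = 24+18+68+87 = 197.

197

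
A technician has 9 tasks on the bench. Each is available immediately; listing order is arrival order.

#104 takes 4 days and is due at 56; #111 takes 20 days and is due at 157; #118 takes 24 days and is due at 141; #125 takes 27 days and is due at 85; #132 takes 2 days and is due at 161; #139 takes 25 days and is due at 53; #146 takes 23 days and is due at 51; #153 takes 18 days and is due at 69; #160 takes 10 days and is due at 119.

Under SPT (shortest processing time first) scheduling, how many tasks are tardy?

3

SPT (increasing processing time): #132 #104 #160 #153 #111 #146 #118 #139 #125.
#132: 0→2, due 161, tardiness 0
#104: 2→6, due 56, tardiness 0
#160: 6→16, due 119, tardiness 0
#153: 16→34, due 69, tardiness 0
#111: 34→54, due 157, tardiness 0
#146: 54→77, due 51, tardiness 26
#118: 77→101, due 141, tardiness 0
#139: 101→126, due 53, tardiness 73
#125: 126→153, due 85, tardiness 68
Late tasks: 3.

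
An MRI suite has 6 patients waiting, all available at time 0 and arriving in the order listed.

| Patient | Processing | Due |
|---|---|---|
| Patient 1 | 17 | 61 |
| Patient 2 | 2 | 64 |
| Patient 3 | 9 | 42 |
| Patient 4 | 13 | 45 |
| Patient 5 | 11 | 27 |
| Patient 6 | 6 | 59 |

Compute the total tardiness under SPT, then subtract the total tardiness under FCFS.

SPT (increasing processing time): Patient 2 Patient 6 Patient 3 Patient 5 Patient 4 Patient 1.
Patient 2: 0→2, due 64, tardiness 0
Patient 6: 2→8, due 59, tardiness 0
Patient 3: 8→17, due 42, tardiness 0
Patient 5: 17→28, due 27, tardiness 1
Patient 4: 28→41, due 45, tardiness 0
Patient 1: 41→58, due 61, tardiness 0
Sum = 0+0+0+1+0+0 = 1.
FIFO (arrival order): Patient 1 Patient 2 Patient 3 Patient 4 Patient 5 Patient 6.
Patient 1: 0→17, due 61, tardiness 0
Patient 2: 17→19, due 64, tardiness 0
Patient 3: 19→28, due 42, tardiness 0
Patient 4: 28→41, due 45, tardiness 0
Patient 5: 41→52, due 27, tardiness 25
Patient 6: 52→58, due 59, tardiness 0
Sum = 0+0+0+0+25+0 = 25.
Difference = 1 − 25 = -24.

-24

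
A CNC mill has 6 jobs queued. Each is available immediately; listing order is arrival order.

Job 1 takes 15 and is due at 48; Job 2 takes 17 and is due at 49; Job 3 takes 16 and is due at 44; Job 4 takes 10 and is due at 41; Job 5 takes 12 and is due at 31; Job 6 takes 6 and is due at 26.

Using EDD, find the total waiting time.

155

EDD (increasing due date): Job 6 Job 5 Job 4 Job 3 Job 1 Job 2.
Job 6: waits 0, runs 0→6
Job 5: waits 6, runs 6→18
Job 4: waits 18, runs 18→28
Job 3: waits 28, runs 28→44
Job 1: waits 44, runs 44→59
Job 2: waits 59, runs 59→76
Sum = 0+6+18+28+44+59 = 155.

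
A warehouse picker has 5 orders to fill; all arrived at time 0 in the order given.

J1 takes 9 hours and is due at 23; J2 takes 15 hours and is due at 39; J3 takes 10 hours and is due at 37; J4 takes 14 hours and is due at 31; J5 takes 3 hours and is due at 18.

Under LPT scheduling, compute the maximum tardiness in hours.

33

LPT (decreasing processing time): J2 J4 J3 J1 J5.
J2: 0→15, due 39, tardiness 0
J4: 15→29, due 31, tardiness 0
J3: 29→39, due 37, tardiness 2
J1: 39→48, due 23, tardiness 25
J5: 48→51, due 18, tardiness 33
Maximum = 33.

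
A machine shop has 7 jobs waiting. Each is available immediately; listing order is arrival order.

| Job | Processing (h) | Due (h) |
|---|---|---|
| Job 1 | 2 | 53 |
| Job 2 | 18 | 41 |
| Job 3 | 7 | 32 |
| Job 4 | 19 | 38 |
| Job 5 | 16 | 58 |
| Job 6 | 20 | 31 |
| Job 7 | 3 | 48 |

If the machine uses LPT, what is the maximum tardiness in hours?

LPT (decreasing processing time): Job 6 Job 4 Job 2 Job 5 Job 3 Job 7 Job 1.
Job 6: 0→20, due 31, tardiness 0
Job 4: 20→39, due 38, tardiness 1
Job 2: 39→57, due 41, tardiness 16
Job 5: 57→73, due 58, tardiness 15
Job 3: 73→80, due 32, tardiness 48
Job 7: 80→83, due 48, tardiness 35
Job 1: 83→85, due 53, tardiness 32
Maximum = 48.

48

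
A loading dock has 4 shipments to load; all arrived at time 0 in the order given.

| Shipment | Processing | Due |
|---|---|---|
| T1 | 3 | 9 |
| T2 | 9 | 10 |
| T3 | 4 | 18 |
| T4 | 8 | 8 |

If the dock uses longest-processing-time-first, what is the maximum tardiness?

LPT (decreasing processing time): T2 T4 T3 T1.
T2: 0→9, due 10, tardiness 0
T4: 9→17, due 8, tardiness 9
T3: 17→21, due 18, tardiness 3
T1: 21→24, due 9, tardiness 15
Maximum = 15.

15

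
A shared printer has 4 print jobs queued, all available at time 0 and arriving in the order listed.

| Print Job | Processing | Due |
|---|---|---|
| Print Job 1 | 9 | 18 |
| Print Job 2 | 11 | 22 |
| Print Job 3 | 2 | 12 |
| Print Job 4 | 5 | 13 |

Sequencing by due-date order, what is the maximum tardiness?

EDD (increasing due date): Print Job 3 Print Job 4 Print Job 1 Print Job 2.
Print Job 3: 0→2, due 12, tardiness 0
Print Job 4: 2→7, due 13, tardiness 0
Print Job 1: 7→16, due 18, tardiness 0
Print Job 2: 16→27, due 22, tardiness 5
Maximum = 5.

5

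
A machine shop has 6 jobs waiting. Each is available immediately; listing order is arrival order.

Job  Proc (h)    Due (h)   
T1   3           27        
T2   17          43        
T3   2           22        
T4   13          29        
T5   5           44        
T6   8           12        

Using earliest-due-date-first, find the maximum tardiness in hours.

EDD (increasing due date): T6 T3 T1 T4 T2 T5.
T6: 0→8, due 12, tardiness 0
T3: 8→10, due 22, tardiness 0
T1: 10→13, due 27, tardiness 0
T4: 13→26, due 29, tardiness 0
T2: 26→43, due 43, tardiness 0
T5: 43→48, due 44, tardiness 4
Maximum = 4.

4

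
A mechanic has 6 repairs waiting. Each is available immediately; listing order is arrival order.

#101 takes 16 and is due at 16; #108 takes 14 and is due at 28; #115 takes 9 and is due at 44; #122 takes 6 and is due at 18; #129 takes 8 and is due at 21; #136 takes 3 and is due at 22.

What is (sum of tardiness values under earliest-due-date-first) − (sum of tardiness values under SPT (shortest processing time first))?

EDD (increasing due date): #101 #122 #129 #136 #108 #115.
#101: 0→16, due 16, tardiness 0
#122: 16→22, due 18, tardiness 4
#129: 22→30, due 21, tardiness 9
#136: 30→33, due 22, tardiness 11
#108: 33→47, due 28, tardiness 19
#115: 47→56, due 44, tardiness 12
Sum = 0+4+9+11+19+12 = 55.
SPT (increasing processing time): #136 #122 #129 #115 #108 #101.
#136: 0→3, due 22, tardiness 0
#122: 3→9, due 18, tardiness 0
#129: 9→17, due 21, tardiness 0
#115: 17→26, due 44, tardiness 0
#108: 26→40, due 28, tardiness 12
#101: 40→56, due 16, tardiness 40
Sum = 0+0+0+0+12+40 = 52.
Difference = 55 − 52 = 3.

3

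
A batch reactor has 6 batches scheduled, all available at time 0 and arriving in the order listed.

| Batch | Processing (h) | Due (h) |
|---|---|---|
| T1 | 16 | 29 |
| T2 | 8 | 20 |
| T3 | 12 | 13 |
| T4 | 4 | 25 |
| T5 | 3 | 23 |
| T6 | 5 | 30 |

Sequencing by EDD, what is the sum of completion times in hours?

173

EDD (increasing due date): T3 T2 T5 T4 T1 T6.
T3: 0→12
T2: 12→20
T5: 20→23
T4: 23→27
T1: 27→43
T6: 43→48
Sum = 12+20+23+27+43+48 = 173.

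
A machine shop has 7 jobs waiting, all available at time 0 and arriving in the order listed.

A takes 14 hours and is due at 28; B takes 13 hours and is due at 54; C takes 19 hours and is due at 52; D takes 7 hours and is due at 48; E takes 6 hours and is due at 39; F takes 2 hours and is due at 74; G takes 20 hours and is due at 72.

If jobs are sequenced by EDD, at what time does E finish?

20

EDD (increasing due date): A E D C B G F.
A: 0→14
E: 14→20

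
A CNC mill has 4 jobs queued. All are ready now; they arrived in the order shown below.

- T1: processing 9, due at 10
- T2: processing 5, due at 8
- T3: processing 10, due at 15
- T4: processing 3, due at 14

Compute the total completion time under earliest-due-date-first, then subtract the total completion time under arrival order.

EDD (increasing due date): T2 T1 T4 T3.
T2: 0→5
T1: 5→14
T4: 14→17
T3: 17→27
Sum = 5+14+17+27 = 63.
FIFO (arrival order): T1 T2 T3 T4.
T1: 0→9
T2: 9→14
T3: 14→24
T4: 24→27
Sum = 9+14+24+27 = 74.
Difference = 63 − 74 = -11.

-11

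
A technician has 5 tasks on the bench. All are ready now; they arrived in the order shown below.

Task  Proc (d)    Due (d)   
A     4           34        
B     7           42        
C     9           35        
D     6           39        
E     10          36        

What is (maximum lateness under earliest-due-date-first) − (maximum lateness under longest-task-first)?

EDD (increasing due date): A C E D B.
A: 0→4, due 34, lateness -30
C: 4→13, due 35, lateness -22
E: 13→23, due 36, lateness -13
D: 23→29, due 39, lateness -10
B: 29→36, due 42, lateness -6
Maximum = -6.
LPT (decreasing processing time): E C B D A.
E: 0→10, due 36, lateness -26
C: 10→19, due 35, lateness -16
B: 19→26, due 42, lateness -16
D: 26→32, due 39, lateness -7
A: 32→36, due 34, lateness 2
Maximum = 2.
Difference = -6 − 2 = -8.

-8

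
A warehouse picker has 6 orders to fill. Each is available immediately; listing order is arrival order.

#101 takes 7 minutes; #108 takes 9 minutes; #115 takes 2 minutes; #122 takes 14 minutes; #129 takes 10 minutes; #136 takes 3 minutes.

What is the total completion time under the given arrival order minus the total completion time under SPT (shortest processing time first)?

44

FIFO (arrival order): #101 #108 #115 #122 #129 #136.
#101: 0→7
#108: 7→16
#115: 16→18
#122: 18→32
#129: 32→42
#136: 42→45
Sum = 7+16+18+32+42+45 = 160.
SPT (increasing processing time): #115 #136 #101 #108 #129 #122.
#115: 0→2
#136: 2→5
#101: 5→12
#108: 12→21
#129: 21→31
#122: 31→45
Sum = 2+5+12+21+31+45 = 116.
Difference = 160 − 116 = 44.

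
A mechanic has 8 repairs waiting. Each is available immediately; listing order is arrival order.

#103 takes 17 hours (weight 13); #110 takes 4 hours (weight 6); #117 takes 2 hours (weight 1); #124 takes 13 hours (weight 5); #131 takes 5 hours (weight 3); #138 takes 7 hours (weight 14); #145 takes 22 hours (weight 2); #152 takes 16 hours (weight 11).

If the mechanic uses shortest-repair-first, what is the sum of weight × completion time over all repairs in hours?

1999

SPT (increasing processing time): #117 #110 #131 #138 #124 #152 #103 #145.
#117: finishes 2, weight 1, w·C = 2
#110: finishes 6, weight 6, w·C = 36
#131: finishes 11, weight 3, w·C = 33
#138: finishes 18, weight 14, w·C = 252
#124: finishes 31, weight 5, w·C = 155
#152: finishes 47, weight 11, w·C = 517
#103: finishes 64, weight 13, w·C = 832
#145: finishes 86, weight 2, w·C = 172
Sum = 2+36+33+252+155+517+832+172 = 1999.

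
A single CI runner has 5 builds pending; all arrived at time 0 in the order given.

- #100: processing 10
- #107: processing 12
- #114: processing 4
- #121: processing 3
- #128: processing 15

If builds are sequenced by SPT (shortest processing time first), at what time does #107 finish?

SPT (increasing processing time): #121 #114 #100 #107 #128.
#121: 0→3
#114: 3→7
#100: 7→17
#107: 17→29

29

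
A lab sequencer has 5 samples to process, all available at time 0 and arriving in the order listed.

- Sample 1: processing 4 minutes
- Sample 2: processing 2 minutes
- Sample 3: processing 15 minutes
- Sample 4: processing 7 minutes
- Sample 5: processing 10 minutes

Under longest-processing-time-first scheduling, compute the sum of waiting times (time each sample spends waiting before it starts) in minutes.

108

LPT (decreasing processing time): Sample 3 Sample 5 Sample 4 Sample 1 Sample 2.
Sample 3: waits 0, runs 0→15
Sample 5: waits 15, runs 15→25
Sample 4: waits 25, runs 25→32
Sample 1: waits 32, runs 32→36
Sample 2: waits 36, runs 36→38
Sum = 0+15+25+32+36 = 108.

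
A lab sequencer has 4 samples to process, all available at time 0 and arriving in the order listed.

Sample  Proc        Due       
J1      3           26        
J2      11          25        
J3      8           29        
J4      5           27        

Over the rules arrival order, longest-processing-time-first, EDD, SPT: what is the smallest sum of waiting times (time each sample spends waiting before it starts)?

FIFO (arrival order): J1 J2 J3 J4.
J1: waits 0, runs 0→3
J2: waits 3, runs 3→14
J3: waits 14, runs 14→22
J4: waits 22, runs 22→27
Sum = 0+3+14+22 = 39.
LPT (decreasing processing time): J2 J3 J4 J1.
J2: waits 0, runs 0→11
J3: waits 11, runs 11→19
J4: waits 19, runs 19→24
J1: waits 24, runs 24→27
Sum = 0+11+19+24 = 54.
EDD (increasing due date): J2 J1 J4 J3.
J2: waits 0, runs 0→11
J1: waits 11, runs 11→14
J4: waits 14, runs 14→19
J3: waits 19, runs 19→27
Sum = 0+11+14+19 = 44.
SPT (increasing processing time): J1 J4 J3 J2.
J1: waits 0, runs 0→3
J4: waits 3, runs 3→8
J3: waits 8, runs 8→16
J2: waits 16, runs 16→27
Sum = 0+3+8+16 = 27.
FIFO 39, LPT 54, EDD 44, SPT 27 → minimum 27.

27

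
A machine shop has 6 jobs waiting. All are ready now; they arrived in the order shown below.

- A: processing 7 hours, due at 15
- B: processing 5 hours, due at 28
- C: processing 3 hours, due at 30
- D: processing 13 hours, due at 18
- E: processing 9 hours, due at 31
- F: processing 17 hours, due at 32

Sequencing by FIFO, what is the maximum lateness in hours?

22

FIFO (arrival order): A B C D E F.
A: 0→7, due 15, lateness -8
B: 7→12, due 28, lateness -16
C: 12→15, due 30, lateness -15
D: 15→28, due 18, lateness 10
E: 28→37, due 31, lateness 6
F: 37→54, due 32, lateness 22
Maximum = 22.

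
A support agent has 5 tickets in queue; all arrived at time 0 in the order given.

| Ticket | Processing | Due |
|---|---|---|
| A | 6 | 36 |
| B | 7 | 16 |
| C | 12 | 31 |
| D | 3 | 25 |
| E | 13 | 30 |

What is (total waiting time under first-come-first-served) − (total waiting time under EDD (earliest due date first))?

FIFO (arrival order): A B C D E.
A: waits 0, runs 0→6
B: waits 6, runs 6→13
C: waits 13, runs 13→25
D: waits 25, runs 25→28
E: waits 28, runs 28→41
Sum = 0+6+13+25+28 = 72.
EDD (increasing due date): B D E C A.
B: waits 0, runs 0→7
D: waits 7, runs 7→10
E: waits 10, runs 10→23
C: waits 23, runs 23→35
A: waits 35, runs 35→41
Sum = 0+7+10+23+35 = 75.
Difference = 72 − 75 = -3.

-3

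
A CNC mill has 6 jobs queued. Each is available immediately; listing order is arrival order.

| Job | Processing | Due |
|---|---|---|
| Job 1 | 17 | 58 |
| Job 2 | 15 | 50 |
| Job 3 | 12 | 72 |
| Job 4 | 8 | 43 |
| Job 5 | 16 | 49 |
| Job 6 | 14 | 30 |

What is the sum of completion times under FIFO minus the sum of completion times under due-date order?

16

FIFO (arrival order): Job 1 Job 2 Job 3 Job 4 Job 5 Job 6.
Job 1: 0→17
Job 2: 17→32
Job 3: 32→44
Job 4: 44→52
Job 5: 52→68
Job 6: 68→82
Sum = 17+32+44+52+68+82 = 295.
EDD (increasing due date): Job 6 Job 4 Job 5 Job 2 Job 1 Job 3.
Job 6: 0→14
Job 4: 14→22
Job 5: 22→38
Job 2: 38→53
Job 1: 53→70
Job 3: 70→82
Sum = 14+22+38+53+70+82 = 279.
Difference = 295 − 279 = 16.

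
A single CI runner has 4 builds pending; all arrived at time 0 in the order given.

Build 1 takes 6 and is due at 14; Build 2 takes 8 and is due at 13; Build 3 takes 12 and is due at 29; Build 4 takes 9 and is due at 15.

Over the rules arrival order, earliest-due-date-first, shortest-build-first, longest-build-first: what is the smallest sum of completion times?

FIFO (arrival order): Build 1 Build 2 Build 3 Build 4.
Build 1: 0→6
Build 2: 6→14
Build 3: 14→26
Build 4: 26→35
Sum = 6+14+26+35 = 81.
EDD (increasing due date): Build 2 Build 1 Build 4 Build 3.
Build 2: 0→8
Build 1: 8→14
Build 4: 14→23
Build 3: 23→35
Sum = 8+14+23+35 = 80.
SPT (increasing processing time): Build 1 Build 2 Build 4 Build 3.
Build 1: 0→6
Build 2: 6→14
Build 4: 14→23
Build 3: 23→35
Sum = 6+14+23+35 = 78.
LPT (decreasing processing time): Build 3 Build 4 Build 2 Build 1.
Build 3: 0→12
Build 4: 12→21
Build 2: 21→29
Build 1: 29→35
Sum = 12+21+29+35 = 97.
FIFO 81, EDD 80, SPT 78, LPT 97 → minimum 78.

78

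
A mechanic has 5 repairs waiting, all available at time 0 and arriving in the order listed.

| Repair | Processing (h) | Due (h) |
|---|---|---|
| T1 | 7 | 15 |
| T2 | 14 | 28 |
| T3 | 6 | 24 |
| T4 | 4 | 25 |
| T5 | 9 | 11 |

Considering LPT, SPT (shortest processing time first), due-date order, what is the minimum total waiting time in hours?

57

LPT (decreasing processing time): T2 T5 T1 T3 T4.
T2: waits 0, runs 0→14
T5: waits 14, runs 14→23
T1: waits 23, runs 23→30
T3: waits 30, runs 30→36
T4: waits 36, runs 36→40
Sum = 0+14+23+30+36 = 103.
SPT (increasing processing time): T4 T3 T1 T5 T2.
T4: waits 0, runs 0→4
T3: waits 4, runs 4→10
T1: waits 10, runs 10→17
T5: waits 17, runs 17→26
T2: waits 26, runs 26→40
Sum = 0+4+10+17+26 = 57.
EDD (increasing due date): T5 T1 T3 T4 T2.
T5: waits 0, runs 0→9
T1: waits 9, runs 9→16
T3: waits 16, runs 16→22
T4: waits 22, runs 22→26
T2: waits 26, runs 26→40
Sum = 0+9+16+22+26 = 73.
LPT 103, SPT 57, EDD 73 → minimum 57.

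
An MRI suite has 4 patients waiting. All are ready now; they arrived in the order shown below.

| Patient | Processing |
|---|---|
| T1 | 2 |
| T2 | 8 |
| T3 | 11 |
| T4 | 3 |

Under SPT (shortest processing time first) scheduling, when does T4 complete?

SPT (increasing processing time): T1 T4 T2 T3.
T1: 0→2
T4: 2→5

5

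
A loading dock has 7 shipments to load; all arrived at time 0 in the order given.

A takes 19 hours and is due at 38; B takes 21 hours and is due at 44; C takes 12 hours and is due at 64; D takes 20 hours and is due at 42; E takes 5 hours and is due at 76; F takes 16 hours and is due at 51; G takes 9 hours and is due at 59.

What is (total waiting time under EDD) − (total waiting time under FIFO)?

EDD (increasing due date): A D B F G C E.
A: waits 0, runs 0→19
D: waits 19, runs 19→39
B: waits 39, runs 39→60
F: waits 60, runs 60→76
G: waits 76, runs 76→85
C: waits 85, runs 85→97
E: waits 97, runs 97→102
Sum = 0+19+39+60+76+85+97 = 376.
FIFO (arrival order): A B C D E F G.
A: waits 0, runs 0→19
B: waits 19, runs 19→40
C: waits 40, runs 40→52
D: waits 52, runs 52→72
E: waits 72, runs 72→77
F: waits 77, runs 77→93
G: waits 93, runs 93→102
Sum = 0+19+40+52+72+77+93 = 353.
Difference = 376 − 353 = 23.

23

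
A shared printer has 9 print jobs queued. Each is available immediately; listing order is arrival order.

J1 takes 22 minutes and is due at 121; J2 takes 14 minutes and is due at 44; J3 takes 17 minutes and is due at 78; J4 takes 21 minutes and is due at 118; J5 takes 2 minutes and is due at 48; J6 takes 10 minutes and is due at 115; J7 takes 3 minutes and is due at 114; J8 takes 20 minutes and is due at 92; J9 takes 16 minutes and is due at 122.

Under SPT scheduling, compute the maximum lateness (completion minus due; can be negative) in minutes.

SPT (increasing processing time): J5 J7 J6 J2 J9 J3 J8 J4 J1.
J5: 0→2, due 48, lateness -46
J7: 2→5, due 114, lateness -109
J6: 5→15, due 115, lateness -100
J2: 15→29, due 44, lateness -15
J9: 29→45, due 122, lateness -77
J3: 45→62, due 78, lateness -16
J8: 62→82, due 92, lateness -10
J4: 82→103, due 118, lateness -15
J1: 103→125, due 121, lateness 4
Maximum = 4.

4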